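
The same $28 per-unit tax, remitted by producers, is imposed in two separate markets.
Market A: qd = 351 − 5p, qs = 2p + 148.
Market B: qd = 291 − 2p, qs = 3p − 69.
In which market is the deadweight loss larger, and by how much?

Market A, by $89.6.

Market A: pre-tax p* = $29, q* = 206; post-tax q = 166; deadweight loss = $560.
Market B: pre-tax p* = $72, q* = 147; post-tax q = 113.4; deadweight loss = $470.4.
Difference: $560 vs $470.4 → market A is larger by $89.6.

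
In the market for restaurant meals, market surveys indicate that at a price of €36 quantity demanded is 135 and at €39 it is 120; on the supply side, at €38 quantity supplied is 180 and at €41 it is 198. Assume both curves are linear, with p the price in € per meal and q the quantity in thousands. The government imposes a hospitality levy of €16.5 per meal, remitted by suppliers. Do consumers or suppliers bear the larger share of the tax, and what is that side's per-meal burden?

Consumers bear the larger share: €9 per meal.

Demand slope: (120 − 135)/(39 − 36) = -5, so qd = 315 − 5p.
Supply slope: (198 − 180)/(41 − 38) = 6, so qs = 6p − 48.
Without the tax, 315 − 5p = 6p − 48 gives 11p = 363, so p* = €33 and q* = 150.
With the tax collected from suppliers, supply shifts: qs = 6(p − 16.5) − 48.
New equilibrium: consumers pay €42, suppliers receive €25.5, q = 105. (Wedge: pb − ps = 16.5.)
Per-meal burden: consumers €9, suppliers €7.5.
Consumers take the larger share because demand is less price-elastic here (demand slope 5 vs supply slope 6).
The less price-elastic side of the market bears the larger share of a per-unit tax.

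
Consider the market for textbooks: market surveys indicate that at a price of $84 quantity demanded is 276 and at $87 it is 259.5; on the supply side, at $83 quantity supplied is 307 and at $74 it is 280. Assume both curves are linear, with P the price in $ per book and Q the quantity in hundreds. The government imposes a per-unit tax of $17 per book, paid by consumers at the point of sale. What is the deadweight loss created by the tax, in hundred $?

Deadweight loss = $280.5 hundred.

Demand slope: (259.5 − 276)/(87 − 84) = -5.5, so Qd = 738 − 5.5P.
Supply slope: (280 − 307)/(74 − 83) = 3, so Qs = 3P + 58.
Without the tax, 738 − 5.5P = 3P + 58 gives 8.5P = 680, so P* = $80 and Q* = 298.
With the tax collected from consumers, demand (in seller-price terms) shifts: Qd = 738 − 5.5(P + 17).
New equilibrium: consumers pay $86, sellers receive $69, Q = 265. (Wedge: Pb − Ps = 17.)
Quantity falls by |ΔQ| = |298 − 265| = 33.
DWL = ½ · t · |ΔQ| = ½ · 17 · 33 = $280.5.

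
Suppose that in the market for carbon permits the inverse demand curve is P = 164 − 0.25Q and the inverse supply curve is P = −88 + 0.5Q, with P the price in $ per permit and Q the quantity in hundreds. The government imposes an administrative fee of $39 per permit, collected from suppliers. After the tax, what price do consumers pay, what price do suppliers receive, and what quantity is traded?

Consumers pay $93; suppliers receive $54; quantity = 284.

Inverting to Q(P) form: Qd = 656 − 4P; Qs = 2P + 176.
Without the tax, 656 − 4P = 2P + 176 gives 6P = 480, so P* = $80 and Q* = 336.
With the tax collected from suppliers, supply shifts: Qs = 2(P − 39) + 176.
New equilibrium: consumers pay $93, suppliers receive $54, Q = 284. (Wedge: Pb − Ps = 39.)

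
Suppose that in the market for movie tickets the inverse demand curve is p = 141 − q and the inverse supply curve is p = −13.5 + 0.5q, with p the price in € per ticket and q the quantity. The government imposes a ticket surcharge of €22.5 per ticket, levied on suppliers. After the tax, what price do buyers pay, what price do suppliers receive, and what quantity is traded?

Rewrite in direct form: qd = 141 − p and qs = 2p + 27.
Before the tax: set 141 − p = 2p + 27 → p* = €38, q* = 103.
With the tax collected from suppliers, supply shifts: qs = 2(p − 22.5) + 27.
New equilibrium: buyers pay €53, suppliers receive €30.5, q = 88. (Wedge: pb − ps = 22.5.)
The less price-elastic side of the market bears the larger share of a per-unit tax.

Buyers pay €53; suppliers receive €30.5; quantity = 88.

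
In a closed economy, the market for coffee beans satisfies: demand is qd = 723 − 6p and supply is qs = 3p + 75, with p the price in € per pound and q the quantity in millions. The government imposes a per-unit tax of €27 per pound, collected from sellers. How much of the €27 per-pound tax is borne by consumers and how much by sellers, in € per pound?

Consumers bear €9 per pound; sellers bear €18 per pound.

Before the tax: set 723 − 6p = 3p + 75 → p* = €72, q* = 291.
With the tax collected from sellers, supply shifts: qs = 3(p − 27) + 75.
New equilibrium: consumers pay €81, sellers receive €54, q = 237. (Wedge: pb − ps = 27.)
Burden on consumers: €9; on sellers: €18. (They sum to €27.)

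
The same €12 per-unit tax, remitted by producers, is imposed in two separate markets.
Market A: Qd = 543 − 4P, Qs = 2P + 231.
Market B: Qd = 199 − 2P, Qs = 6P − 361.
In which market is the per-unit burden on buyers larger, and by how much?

Market B, by €5.

Market A: pre-tax P* = €52, Q* = 335; post-tax Q = 319; per-unit burden on buyers = €4.
Market B: pre-tax P* = €70, Q* = 59; post-tax Q = 41; per-unit burden on buyers = €9.
Difference: €4 vs €9 → market B is larger by €5.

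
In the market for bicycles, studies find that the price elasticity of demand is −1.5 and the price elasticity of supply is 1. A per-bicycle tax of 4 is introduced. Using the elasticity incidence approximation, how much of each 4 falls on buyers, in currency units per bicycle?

Incidence ratio: buyers' share ≈ εs / (εs + |εd|) = 1 / (1 + 1.5) = 0.4.
So buyers bear ≈ 0.4 × 4 = 1.6; sellers bear 2.4.

Buyers bear ≈ 1.6 per bicycle.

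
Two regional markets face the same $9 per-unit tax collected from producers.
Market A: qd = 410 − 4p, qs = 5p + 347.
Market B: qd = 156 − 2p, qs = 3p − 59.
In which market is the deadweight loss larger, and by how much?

Market A, by $41.4.

Market A: pre-tax p* = $7, q* = 382; post-tax q = 362; deadweight loss = $90.
Market B: pre-tax p* = $43, q* = 70; post-tax q = 59.2; deadweight loss = $48.6.
Difference: $90 vs $48.6 → market A is larger by $41.4.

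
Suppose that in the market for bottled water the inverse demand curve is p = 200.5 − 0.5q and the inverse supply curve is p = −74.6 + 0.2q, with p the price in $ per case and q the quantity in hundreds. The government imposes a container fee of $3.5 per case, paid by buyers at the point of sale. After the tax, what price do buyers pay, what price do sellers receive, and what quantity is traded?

Rewrite in direct form: qd = 401 − 2p and qs = 5p + 373.
Without the tax, 401 − 2p = 5p + 373 gives 7p = 28, so p* = $4 and q* = 393.
With the tax collected from buyers, demand (in seller-price terms) shifts: qd = 401 − 2(p + 3.5).
New equilibrium: buyers pay $6.5, sellers receive $3, q = 388. (Wedge: pb − ps = 3.5.)

Buyers pay $6.5; sellers receive $3; quantity = 388.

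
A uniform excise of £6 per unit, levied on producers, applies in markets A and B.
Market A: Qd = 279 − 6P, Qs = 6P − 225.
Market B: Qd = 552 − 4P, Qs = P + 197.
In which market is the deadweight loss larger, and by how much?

Market A: pre-tax P* = £42, Q* = 27; post-tax Q = 9; deadweight loss = £54.
Market B: pre-tax P* = £71, Q* = 268; post-tax Q = 263.2; deadweight loss = £14.4.
Difference: £54 vs £14.4 → market A is larger by £39.6.

Market A, by £39.6.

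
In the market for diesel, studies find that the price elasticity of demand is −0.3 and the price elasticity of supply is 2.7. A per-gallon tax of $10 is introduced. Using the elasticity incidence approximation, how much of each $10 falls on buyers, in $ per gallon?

Incidence ratio: buyers' share ≈ εs / (εs + |εd|) = 2.7 / (2.7 + 0.3) = 0.9.
So buyers bear ≈ 0.9 × $10 = $9; producers bear $1.

Buyers bear ≈ $9 per gallon.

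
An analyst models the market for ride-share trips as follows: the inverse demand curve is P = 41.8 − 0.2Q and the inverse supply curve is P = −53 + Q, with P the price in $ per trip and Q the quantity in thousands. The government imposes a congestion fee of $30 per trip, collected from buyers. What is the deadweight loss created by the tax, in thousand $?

Inverting to Q(P) form: Qd = 209 − 5P; Qs = P + 53.
Before the tax: set 209 − 5P = P + 53 → P* = $26, Q* = 79.
With the tax collected from buyers, demand (in seller-price terms) shifts: Qd = 209 − 5(P + 30).
Solving gives Q = 54 with buyers paying $31 and producers receiving $1 (the $30 wedge).
Quantity falls by |ΔQ| = |79 − 54| = 25.
DWL = ½ · t · |ΔQ| = ½ · 30 · 25 = $375.

Deadweight loss = $375 thousand.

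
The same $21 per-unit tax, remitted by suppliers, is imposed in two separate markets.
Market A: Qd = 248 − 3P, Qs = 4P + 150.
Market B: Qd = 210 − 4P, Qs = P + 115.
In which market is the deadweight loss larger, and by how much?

Market A: pre-tax P* = $14, Q* = 206; post-tax Q = 170; deadweight loss = $378.
Market B: pre-tax P* = $19, Q* = 134; post-tax Q = 117.2; deadweight loss = $176.4.
Difference: $378 vs $176.4 → market A is larger by $201.6.

Market A, by $201.6.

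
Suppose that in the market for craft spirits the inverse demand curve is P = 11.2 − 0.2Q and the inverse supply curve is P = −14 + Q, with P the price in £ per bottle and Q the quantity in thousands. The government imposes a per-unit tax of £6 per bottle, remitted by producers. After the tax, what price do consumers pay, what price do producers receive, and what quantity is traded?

Consumers pay £8; producers receive £2; quantity = 16.

Inverting to Q(P) form: Qd = 56 − 5P; Qs = P + 14.
Before the tax: set 56 − 5P = P + 14 → P* = £7, Q* = 21.
With the tax collected from producers, supply shifts: Qs = (P − 6) + 14.
Solving gives Q = 16 with consumers paying £8 and producers receiving £2 (the £6 wedge).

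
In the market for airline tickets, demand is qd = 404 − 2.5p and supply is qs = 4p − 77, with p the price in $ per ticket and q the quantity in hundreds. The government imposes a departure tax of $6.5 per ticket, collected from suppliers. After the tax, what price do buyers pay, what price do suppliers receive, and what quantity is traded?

Without the tax, 404 − 2.5p = 4p − 77 gives 6.5p = 481, so p* = $74 and q* = 219.
With the tax collected from suppliers, supply shifts: qs = 4(p − 6.5) − 77.
New equilibrium: buyers pay $78, suppliers receive $71.5, q = 209. (Wedge: pb − ps = 6.5.)

Buyers pay $78; suppliers receive $71.5; quantity = 209.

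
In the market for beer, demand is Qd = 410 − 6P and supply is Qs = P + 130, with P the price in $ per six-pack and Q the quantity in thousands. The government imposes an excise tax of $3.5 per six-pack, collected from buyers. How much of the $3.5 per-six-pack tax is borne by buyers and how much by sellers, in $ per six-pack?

Buyers bear $0.5 per six-pack; sellers bear $3 per six-pack.

Without the tax, 410 − 6P = P + 130 gives 7P = 280, so P* = $40 and Q* = 170.
With the tax collected from buyers, demand (in seller-price terms) shifts: Qd = 410 − 6(P + 3.5).
Solving gives Q = 167 with buyers paying $40.5 and sellers receiving $37 (the $3.5 wedge).
Burden on buyers: $0.5; on sellers: $3. (They sum to $3.5.)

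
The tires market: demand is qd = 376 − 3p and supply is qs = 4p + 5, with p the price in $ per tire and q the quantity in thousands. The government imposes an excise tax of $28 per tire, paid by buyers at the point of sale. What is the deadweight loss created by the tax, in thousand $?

Before the tax: set 376 − 3p = 4p + 5 → p* = $53, q* = 217.
With the tax collected from buyers, demand (in seller-price terms) shifts: qd = 376 − 3(p + 28).
Solving gives q = 169 with buyers paying $69 and sellers receiving $41 (the $28 wedge).
Quantity falls by |ΔQ| = |217 − 169| = 48.
DWL = ½ · t · |ΔQ| = ½ · 28 · 48 = $672.

Deadweight loss = $672 thousand.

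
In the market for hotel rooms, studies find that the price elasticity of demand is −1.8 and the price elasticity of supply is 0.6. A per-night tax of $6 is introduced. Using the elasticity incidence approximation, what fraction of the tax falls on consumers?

Consumers' share ≈ 0.25.

Incidence ratio: consumers' share ≈ εs / (εs + |εd|) = 0.6 / (0.6 + 1.8) = 0.25.
Supply is the less elastic side, so consumers bear the smaller share.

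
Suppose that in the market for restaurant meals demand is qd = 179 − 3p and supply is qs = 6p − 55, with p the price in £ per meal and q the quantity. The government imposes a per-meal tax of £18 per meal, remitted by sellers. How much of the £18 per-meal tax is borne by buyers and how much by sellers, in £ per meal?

Without the tax, 179 − 3p = 6p − 55 gives 9p = 234, so p* = £26 and q* = 101.
With the tax collected from sellers, supply shifts: qs = 6(p − 18) − 55.
New equilibrium: buyers pay £38, sellers receive £20, q = 65. (Wedge: pb − ps = 18.)
Burden on buyers: £12; on sellers: £6. (They sum to £18.)
The less price-elastic side of the market bears the larger share of a per-unit tax.

Buyers bear £12 per meal; sellers bear £6 per meal.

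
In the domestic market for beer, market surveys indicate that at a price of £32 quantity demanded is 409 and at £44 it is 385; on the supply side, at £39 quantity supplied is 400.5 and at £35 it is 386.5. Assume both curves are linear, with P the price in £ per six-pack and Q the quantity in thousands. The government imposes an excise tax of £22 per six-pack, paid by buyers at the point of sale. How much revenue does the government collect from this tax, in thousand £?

Tax revenue = £8118 thousand.

Demand slope: (385 − 409)/(44 − 32) = -2, so Qd = 473 − 2P.
Supply slope: (386.5 − 400.5)/(35 − 39) = 3.5, so Qs = 3.5P + 264.
Before the tax: set 473 − 2P = 3.5P + 264 → P* = £38, Q* = 397.
With the tax collected from buyers, demand (in seller-price terms) shifts: Qd = 473 − 2(P + 22).
New equilibrium: buyers pay £52, suppliers receive £30, Q = 369. (Wedge: Pb − Ps = 22.)
Revenue = t · Q = 22 · 369 = £8118.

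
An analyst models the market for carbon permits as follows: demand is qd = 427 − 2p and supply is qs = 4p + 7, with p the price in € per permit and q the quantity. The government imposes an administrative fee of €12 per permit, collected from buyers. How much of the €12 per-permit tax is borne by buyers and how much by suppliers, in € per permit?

Buyers bear €8 per permit; suppliers bear €4 per permit.

Without the tax, 427 − 2p = 4p + 7 gives 6p = 420, so p* = €70 and q* = 287.
With the tax collected from buyers, demand (in seller-price terms) shifts: qd = 427 − 2(p + 12).
New equilibrium: buyers pay €78, suppliers receive €66, q = 271. (Wedge: pb − ps = 12.)
Burden on buyers: €8; on suppliers: €4. (They sum to €12.)
The less price-elastic side of the market bears the larger share of a per-unit tax.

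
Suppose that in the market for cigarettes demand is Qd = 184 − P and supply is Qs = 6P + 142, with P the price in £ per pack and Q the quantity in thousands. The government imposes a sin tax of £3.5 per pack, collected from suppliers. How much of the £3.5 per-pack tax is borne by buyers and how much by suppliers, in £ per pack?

Buyers bear £3 per pack; suppliers bear £0.5 per pack.

Without the tax, 184 − P = 6P + 142 gives 7P = 42, so P* = £6 and Q* = 178.
With the tax collected from suppliers, supply shifts: Qs = 6(P − 3.5) + 142.
Solving gives Q = 175 with buyers paying £9 and suppliers receiving £5.5 (the £3.5 wedge).
Burden on buyers: £3; on suppliers: £0.5. (They sum to £3.5.)
The less price-elastic side of the market bears the larger share of a per-unit tax.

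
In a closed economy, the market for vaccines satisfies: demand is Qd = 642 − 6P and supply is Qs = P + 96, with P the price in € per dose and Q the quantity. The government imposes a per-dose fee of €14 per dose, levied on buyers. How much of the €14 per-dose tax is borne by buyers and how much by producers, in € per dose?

Buyers bear €2 per dose; producers bear €12 per dose.

Before the tax: set 642 − 6P = P + 96 → P* = €78, Q* = 174.
With the tax collected from buyers, demand (in seller-price terms) shifts: Qd = 642 − 6(P + 14).
New equilibrium: buyers pay €80, producers receive €66, Q = 162. (Wedge: Pb − Ps = 14.)
Burden on buyers: €2; on producers: €12. (They sum to €14.)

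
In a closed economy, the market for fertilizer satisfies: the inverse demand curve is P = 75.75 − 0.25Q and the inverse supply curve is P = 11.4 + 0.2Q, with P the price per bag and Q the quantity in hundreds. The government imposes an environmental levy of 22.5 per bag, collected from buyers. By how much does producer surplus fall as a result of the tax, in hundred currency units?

Producer surplus falls by 1180 hundred.

Rewrite in direct form: Qd = 303 − 4P and Qs = 5P − 57.
Without the tax, 303 − 4P = 5P − 57 gives 9P = 360, so P* = 40 and Q* = 143.
With the tax collected from buyers, demand (in seller-price terms) shifts: Qd = 303 − 4(P + 22.5).
New equilibrium: buyers pay 52.5, sellers receive 30, Q = 93. (Wedge: Pb − Ps = 22.5.)
ΔPS is the trapezoid between Q = 93 and Q = 143 of height 10: ½ · (143 + 93) · 10 = 1180.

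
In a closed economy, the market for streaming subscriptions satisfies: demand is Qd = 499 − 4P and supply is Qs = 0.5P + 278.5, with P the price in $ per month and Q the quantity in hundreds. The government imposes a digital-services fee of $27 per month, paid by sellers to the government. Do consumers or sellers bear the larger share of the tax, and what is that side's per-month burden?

Without the tax, 499 − 4P = 0.5P + 278.5 gives 4.5P = 220.5, so P* = $49 and Q* = 303.
With the tax collected from sellers, supply shifts: Qs = 0.5(P − 27) + 278.5.
New equilibrium: consumers pay $52, sellers receive $25, Q = 291. (Wedge: Pb − Ps = 27.)
Per-month burden: consumers $3, sellers $24.
Sellers take the larger share because supply is less price-elastic here (demand slope 4 vs supply slope 0.5).
The less price-elastic side of the market bears the larger share of a per-unit tax.

Sellers bear the larger share: $24 per month.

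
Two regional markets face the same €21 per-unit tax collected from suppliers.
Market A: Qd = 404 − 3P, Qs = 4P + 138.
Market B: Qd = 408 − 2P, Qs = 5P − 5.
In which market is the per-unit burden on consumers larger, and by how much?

Market A: pre-tax P* = €38, Q* = 290; post-tax Q = 254; per-unit burden on consumers = €12.
Market B: pre-tax P* = €59, Q* = 290; post-tax Q = 260; per-unit burden on consumers = €15.
Difference: €12 vs €15 → market B is larger by €3.

Market B, by €3.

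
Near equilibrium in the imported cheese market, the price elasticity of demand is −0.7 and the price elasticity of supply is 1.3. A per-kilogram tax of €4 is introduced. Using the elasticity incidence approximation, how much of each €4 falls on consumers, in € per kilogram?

Consumers bear ≈ €2.6 per kilogram.

Incidence ratio: consumers' share ≈ εs / (εs + |εd|) = 1.3 / (1.3 + 0.7) = 0.65.
So consumers bear ≈ 0.65 × €4 = €2.6; sellers bear €1.4.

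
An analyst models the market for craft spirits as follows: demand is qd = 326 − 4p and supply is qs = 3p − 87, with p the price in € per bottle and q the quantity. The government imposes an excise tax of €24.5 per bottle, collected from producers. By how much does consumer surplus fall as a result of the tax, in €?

Without the tax, 326 − 4p = 3p − 87 gives 7p = 413, so p* = €59 and q* = 90.
With the tax collected from producers, supply shifts: qs = 3(p − 24.5) − 87.
New equilibrium: consumers pay €69.5, producers receive €45, q = 48. (Wedge: pb − ps = 24.5.)
ΔCS is the trapezoid between Q = 48 and Q = 90 of height €10.5: ½ · (90 + 48) · 10.5 = €724.5.

Consumer surplus falls by €724.5.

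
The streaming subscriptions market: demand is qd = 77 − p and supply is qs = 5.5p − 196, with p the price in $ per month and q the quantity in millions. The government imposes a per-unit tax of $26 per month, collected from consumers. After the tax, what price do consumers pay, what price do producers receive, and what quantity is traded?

Consumers pay $64; producers receive $38; quantity = 13.

Before the tax: set 77 − p = 5.5p − 196 → p* = $42, q* = 35.
With the tax collected from consumers, demand (in seller-price terms) shifts: qd = 77 − (p + 26).
Solving gives q = 13 with consumers paying $64 and producers receiving $38 (the $26 wedge).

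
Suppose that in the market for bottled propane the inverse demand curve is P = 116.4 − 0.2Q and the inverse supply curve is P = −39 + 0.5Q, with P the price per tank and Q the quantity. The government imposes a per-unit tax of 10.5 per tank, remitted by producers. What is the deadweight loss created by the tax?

Inverting to Q(P) form: Qd = 582 − 5P; Qs = 2P + 78.
Without the tax, 582 − 5P = 2P + 78 gives 7P = 504, so P* = 72 and Q* = 222.
With the tax collected from producers, supply shifts: Qs = 2(P − 10.5) + 78.
New equilibrium: buyers pay 75, producers receive 64.5, Q = 207. (Wedge: Pb − Ps = 10.5.)
Quantity falls by |ΔQ| = |222 − 207| = 15.
DWL = ½ · t · |ΔQ| = ½ · 10.5 · 15 = 78.75.

Deadweight loss = 78.75.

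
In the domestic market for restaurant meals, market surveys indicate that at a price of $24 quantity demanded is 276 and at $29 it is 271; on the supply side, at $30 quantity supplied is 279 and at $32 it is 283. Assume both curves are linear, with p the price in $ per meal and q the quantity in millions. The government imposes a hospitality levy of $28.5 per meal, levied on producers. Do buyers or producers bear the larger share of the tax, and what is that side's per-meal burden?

Buyers bear the larger share: $19 per meal.

Demand slope: (271 − 276)/(29 − 24) = -1, so qd = 300 − p.
Supply slope: (283 − 279)/(32 − 30) = 2, so qs = 2p + 219.
Without the tax, 300 − p = 2p + 219 gives 3p = 81, so p* = $27 and q* = 273.
With the tax collected from producers, supply shifts: qs = 2(p − 28.5) + 219.
New equilibrium: buyers pay $46, producers receive $17.5, q = 254. (Wedge: pb − ps = 28.5.)
Per-meal burden: buyers $19, producers $9.5.
Buyers take the larger share because demand is less price-elastic here (demand slope 1 vs supply slope 2).
The less price-elastic side of the market bears the larger share of a per-unit tax.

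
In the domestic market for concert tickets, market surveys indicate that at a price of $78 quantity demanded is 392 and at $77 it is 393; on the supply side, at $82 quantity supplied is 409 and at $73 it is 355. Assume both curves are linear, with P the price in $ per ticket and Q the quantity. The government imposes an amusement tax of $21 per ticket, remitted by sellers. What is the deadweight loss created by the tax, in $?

Deadweight loss = $189.

Demand slope: (393 − 392)/(77 − 78) = -1, so Qd = 470 − P.
Supply slope: (355 − 409)/(73 − 82) = 6, so Qs = 6P − 83.
Without the tax, 470 − P = 6P − 83 gives 7P = 553, so P* = $79 and Q* = 391.
With the tax collected from sellers, supply shifts: Qs = 6(P − 21) − 83.
New equilibrium: buyers pay $97, sellers receive $76, Q = 373. (Wedge: Pb − Ps = 21.)
Quantity falls by |ΔQ| = |391 − 373| = 18.
DWL = ½ · t · |ΔQ| = ½ · 21 · 18 = $189.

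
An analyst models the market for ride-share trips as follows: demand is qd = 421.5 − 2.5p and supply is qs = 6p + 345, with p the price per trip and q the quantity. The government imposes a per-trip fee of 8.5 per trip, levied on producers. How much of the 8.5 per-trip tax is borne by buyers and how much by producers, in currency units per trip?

Buyers bear 6 per trip; producers bear 2.5 per trip.

Without the tax, 421.5 − 2.5p = 6p + 345 gives 8.5p = 76.5, so p* = 9 and q* = 399.
With the tax collected from producers, supply shifts: qs = 6(p − 8.5) + 345.
Solving gives q = 384 with buyers paying 15 and producers receiving 6.5 (the 8.5 wedge).
Burden on buyers: 6; on producers: 2.5. (They sum to 8.5.)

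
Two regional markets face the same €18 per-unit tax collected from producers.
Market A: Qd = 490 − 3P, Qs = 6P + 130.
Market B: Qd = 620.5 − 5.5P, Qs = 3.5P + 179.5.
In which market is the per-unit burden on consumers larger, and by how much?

Market A: pre-tax P* = €40, Q* = 370; post-tax Q = 334; per-unit burden on consumers = €12.
Market B: pre-tax P* = €49, Q* = 351; post-tax Q = 312.5; per-unit burden on consumers = €7.
Difference: €12 vs €7 → market A is larger by €5.

Market A, by €5.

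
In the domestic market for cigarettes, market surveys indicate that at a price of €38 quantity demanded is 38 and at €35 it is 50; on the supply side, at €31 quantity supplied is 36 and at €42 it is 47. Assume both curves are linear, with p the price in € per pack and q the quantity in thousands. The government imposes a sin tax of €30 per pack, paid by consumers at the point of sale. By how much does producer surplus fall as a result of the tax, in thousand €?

Demand slope: (50 − 38)/(35 − 38) = -4, so qd = 190 − 4p.
Supply slope: (47 − 36)/(42 − 31) = 1, so qs = p + 5.
Before the tax: set 190 − 4p = p + 5 → p* = €37, q* = 42.
With the tax collected from consumers, demand (in seller-price terms) shifts: qd = 190 − 4(p + 30).
Solving gives q = 18 with consumers paying €43 and producers receiving €13 (the €30 wedge).
ΔPS is the trapezoid between Q = 18 and Q = 42 of height €24: ½ · (42 + 18) · 24 = €720.

Producer surplus falls by €720 thousand.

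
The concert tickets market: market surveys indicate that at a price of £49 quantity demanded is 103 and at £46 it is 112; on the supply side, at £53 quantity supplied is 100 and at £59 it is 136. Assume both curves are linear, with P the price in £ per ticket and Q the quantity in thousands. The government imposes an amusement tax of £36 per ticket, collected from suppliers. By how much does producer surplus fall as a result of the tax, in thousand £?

Demand slope: (112 − 103)/(46 − 49) = -3, so Qd = 250 − 3P.
Supply slope: (136 − 100)/(59 − 53) = 6, so Qs = 6P − 218.
Without the tax, 250 − 3P = 6P − 218 gives 9P = 468, so P* = £52 and Q* = 94.
With the tax collected from suppliers, supply shifts: Qs = 6(P − 36) − 218.
Solving gives Q = 22 with buyers paying £76 and suppliers receiving £40 (the £36 wedge).
ΔPS is the trapezoid between Q = 22 and Q = 94 of height £12: ½ · (94 + 22) · 12 = £696.

Producer surplus falls by £696 thousand.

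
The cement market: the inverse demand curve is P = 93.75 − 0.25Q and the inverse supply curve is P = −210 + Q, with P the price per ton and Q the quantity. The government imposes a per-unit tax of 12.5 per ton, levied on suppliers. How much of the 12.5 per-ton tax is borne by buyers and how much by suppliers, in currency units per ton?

Buyers bear 2.5 per ton; suppliers bear 10 per ton.

Rewrite in direct form: Qd = 375 − 4P and Qs = P + 210.
Without the tax, 375 − 4P = P + 210 gives 5P = 165, so P* = 33 and Q* = 243.
With the tax collected from suppliers, supply shifts: Qs = (P − 12.5) + 210.
Solving gives Q = 233 with buyers paying 35.5 and suppliers receiving 23 (the 12.5 wedge).
Burden on buyers: 2.5; on suppliers: 10. (They sum to 12.5.)
The less price-elastic side of the market bears the larger share of a per-unit tax.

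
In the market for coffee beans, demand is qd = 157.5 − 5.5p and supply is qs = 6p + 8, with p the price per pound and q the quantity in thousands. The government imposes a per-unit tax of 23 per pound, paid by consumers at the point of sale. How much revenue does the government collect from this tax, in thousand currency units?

Before the tax: set 157.5 − 5.5p = 6p + 8 → p* = 13, q* = 86.
With the tax collected from consumers, demand (in seller-price terms) shifts: qd = 157.5 − 5.5(p + 23).
New equilibrium: consumers pay 25, suppliers receive 2, q = 20. (Wedge: pb − ps = 23.)
Revenue = t · Q = 23 · 20 = 460.

Tax revenue = 460 thousand.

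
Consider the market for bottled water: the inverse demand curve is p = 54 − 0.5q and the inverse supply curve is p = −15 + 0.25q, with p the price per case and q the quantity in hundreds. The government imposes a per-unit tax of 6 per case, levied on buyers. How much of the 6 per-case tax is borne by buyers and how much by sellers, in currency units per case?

Rewrite in direct form: qd = 108 − 2p and qs = 4p + 60.
Before the tax: set 108 − 2p = 4p + 60 → p* = 8, q* = 92.
With the tax collected from buyers, demand (in seller-price terms) shifts: qd = 108 − 2(p + 6).
New equilibrium: buyers pay 12, sellers receive 6, q = 84. (Wedge: pb − ps = 6.)
Burden on buyers: 4; on sellers: 2. (They sum to 6.)
The less price-elastic side of the market bears the larger share of a per-unit tax.

Buyers bear 4 per case; sellers bear 2 per case.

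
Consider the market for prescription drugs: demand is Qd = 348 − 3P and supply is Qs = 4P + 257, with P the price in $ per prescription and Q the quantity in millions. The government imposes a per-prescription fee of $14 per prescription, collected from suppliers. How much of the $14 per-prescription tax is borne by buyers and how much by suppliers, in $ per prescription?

Without the tax, 348 − 3P = 4P + 257 gives 7P = 91, so P* = $13 and Q* = 309.
With the tax collected from suppliers, supply shifts: Qs = 4(P − 14) + 257.
Solving gives Q = 285 with buyers paying $21 and suppliers receiving $7 (the $14 wedge).
Burden on buyers: $8; on suppliers: $6. (They sum to $14.)
The less price-elastic side of the market bears the larger share of a per-unit tax.

Buyers bear $8 per prescription; suppliers bear $6 per prescription.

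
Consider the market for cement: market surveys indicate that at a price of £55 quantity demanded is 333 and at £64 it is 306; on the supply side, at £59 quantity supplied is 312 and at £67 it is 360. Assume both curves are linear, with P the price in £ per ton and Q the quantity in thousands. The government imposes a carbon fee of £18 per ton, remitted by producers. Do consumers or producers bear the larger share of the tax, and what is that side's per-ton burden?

Consumers bear the larger share: £12 per ton.

Demand slope: (306 − 333)/(64 − 55) = -3, so Qd = 498 − 3P.
Supply slope: (360 − 312)/(67 − 59) = 6, so Qs = 6P − 42.
Before the tax: set 498 − 3P = 6P − 42 → P* = £60, Q* = 318.
With the tax collected from producers, supply shifts: Qs = 6(P − 18) − 42.
Solving gives Q = 282 with consumers paying £72 and producers receiving £54 (the £18 wedge).
Per-ton burden: consumers £12, producers £6.
Consumers take the larger share because demand is less price-elastic here (demand slope 3 vs supply slope 6).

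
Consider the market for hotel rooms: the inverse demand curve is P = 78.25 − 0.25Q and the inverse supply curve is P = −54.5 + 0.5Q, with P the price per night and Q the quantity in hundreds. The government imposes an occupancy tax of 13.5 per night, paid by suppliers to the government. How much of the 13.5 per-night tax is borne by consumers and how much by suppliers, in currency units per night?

Consumers bear 4.5 per night; suppliers bear 9 per night.

Rewrite in direct form: Qd = 313 − 4P and Qs = 2P + 109.
Before the tax: set 313 − 4P = 2P + 109 → P* = 34, Q* = 177.
With the tax collected from suppliers, supply shifts: Qs = 2(P − 13.5) + 109.
New equilibrium: consumers pay 38.5, suppliers receive 25, Q = 159. (Wedge: Pb − Ps = 13.5.)
Burden on consumers: 4.5; on suppliers: 9. (They sum to 13.5.)
The less price-elastic side of the market bears the larger share of a per-unit tax.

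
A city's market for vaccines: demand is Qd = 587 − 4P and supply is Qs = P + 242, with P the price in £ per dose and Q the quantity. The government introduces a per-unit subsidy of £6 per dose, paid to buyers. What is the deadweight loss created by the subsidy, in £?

Without the subsidy, 587 − 4P = P + 242 gives 5P = 345, so P* = £69 and Q* = 311.
With a per-unit subsidy paid to buyers, each effectively pays P − 6, so demand becomes Qd = 587 − 4(P − 6).
New equilibrium: buyers pay £67.8, producers receive £73.8, Q = 315.8. (Wedge: Pb − Ps = −6.)
Quantity rises by |ΔQ| = |311 − 315.8| = 4.8.
DWL = ½ · t · |ΔQ| = ½ · 6 · 4.8 = £14.4.

Deadweight loss = £14.4.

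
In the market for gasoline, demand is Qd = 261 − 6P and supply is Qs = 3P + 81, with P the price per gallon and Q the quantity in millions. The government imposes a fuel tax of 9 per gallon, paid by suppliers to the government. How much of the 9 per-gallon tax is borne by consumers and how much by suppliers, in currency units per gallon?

Consumers bear 3 per gallon; suppliers bear 6 per gallon.

Before the tax: set 261 − 6P = 3P + 81 → P* = 20, Q* = 141.
With the tax collected from suppliers, supply shifts: Qs = 3(P − 9) + 81.
Solving gives Q = 123 with consumers paying 23 and suppliers receiving 14 (the 9 wedge).
Burden on consumers: 3; on suppliers: 6. (They sum to 9.)
The less price-elastic side of the market bears the larger share of a per-unit tax.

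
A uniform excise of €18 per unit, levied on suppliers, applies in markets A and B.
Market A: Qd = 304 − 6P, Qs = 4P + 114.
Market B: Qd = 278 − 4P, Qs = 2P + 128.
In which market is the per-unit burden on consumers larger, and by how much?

Market A, by €1.2.

Market A: pre-tax P* = €19, Q* = 190; post-tax Q = 146.8; per-unit burden on consumers = €7.2.
Market B: pre-tax P* = €25, Q* = 178; post-tax Q = 154; per-unit burden on consumers = €6.
Difference: €7.2 vs €6 → market A is larger by €1.2.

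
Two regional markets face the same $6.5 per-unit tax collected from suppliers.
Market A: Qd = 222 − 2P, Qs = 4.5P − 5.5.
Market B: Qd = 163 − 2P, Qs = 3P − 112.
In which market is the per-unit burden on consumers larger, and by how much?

Market A, by $0.6.

Market A: pre-tax P* = $35, Q* = 152; post-tax Q = 143; per-unit burden on consumers = $4.5.
Market B: pre-tax P* = $55, Q* = 53; post-tax Q = 45.2; per-unit burden on consumers = $3.9.
Difference: $4.5 vs $3.9 → market A is larger by $0.6.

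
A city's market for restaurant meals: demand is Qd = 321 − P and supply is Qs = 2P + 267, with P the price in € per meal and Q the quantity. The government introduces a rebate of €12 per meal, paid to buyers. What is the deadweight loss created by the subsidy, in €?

Without the subsidy, 321 − P = 2P + 267 gives 3P = 54, so P* = €18 and Q* = 303.
With a per-unit subsidy paid to buyers, each effectively pays P − 12, so demand becomes Qd = 321 − (P − 12).
Solving gives Q = 311 with buyers paying €10 and sellers receiving €22 (the €12 wedge).
Quantity rises by |ΔQ| = |303 − 311| = 8.
DWL = ½ · t · |ΔQ| = ½ · 12 · 8 = €48.

Deadweight loss = €48.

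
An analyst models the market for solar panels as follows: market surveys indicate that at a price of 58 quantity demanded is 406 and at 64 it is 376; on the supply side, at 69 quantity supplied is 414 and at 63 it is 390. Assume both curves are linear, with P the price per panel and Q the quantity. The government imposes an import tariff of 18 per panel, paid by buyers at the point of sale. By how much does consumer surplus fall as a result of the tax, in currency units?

Consumer surplus falls by 2928.

Demand slope: (376 − 406)/(64 − 58) = -5, so Qd = 696 − 5P.
Supply slope: (390 − 414)/(63 − 69) = 4, so Qs = 4P + 138.
Without the tax, 696 − 5P = 4P + 138 gives 9P = 558, so P* = 62 and Q* = 386.
With the tax collected from buyers, demand (in seller-price terms) shifts: Qd = 696 − 5(P + 18).
Solving gives Q = 346 with buyers paying 70 and suppliers receiving 52 (the 18 wedge).
ΔCS is the trapezoid between Q = 346 and Q = 386 of height 8: ½ · (386 + 346) · 8 = 2928.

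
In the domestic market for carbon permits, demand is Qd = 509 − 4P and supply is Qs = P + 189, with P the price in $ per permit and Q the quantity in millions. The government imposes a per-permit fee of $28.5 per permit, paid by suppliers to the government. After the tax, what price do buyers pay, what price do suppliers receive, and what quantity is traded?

Without the tax, 509 − 4P = P + 189 gives 5P = 320, so P* = $64 and Q* = 253.
With the tax collected from suppliers, supply shifts: Qs = (P − 28.5) + 189.
New equilibrium: buyers pay $69.7, suppliers receive $41.2, Q = 230.2. (Wedge: Pb − Ps = 28.5.)
The less price-elastic side of the market bears the larger share of a per-unit tax.

Buyers pay $69.7; suppliers receive $41.2; quantity = 230.2.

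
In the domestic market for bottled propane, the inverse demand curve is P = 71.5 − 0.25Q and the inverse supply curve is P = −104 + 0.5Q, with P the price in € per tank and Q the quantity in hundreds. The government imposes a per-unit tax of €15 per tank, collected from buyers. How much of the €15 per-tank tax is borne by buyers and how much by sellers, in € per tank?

Inverting to Q(P) form: Qd = 286 − 4P; Qs = 2P + 208.
Without the tax, 286 − 4P = 2P + 208 gives 6P = 78, so P* = €13 and Q* = 234.
With the tax collected from buyers, demand (in seller-price terms) shifts: Qd = 286 − 4(P + 15).
New equilibrium: buyers pay €18, sellers receive €3, Q = 214. (Wedge: Pb − Ps = 15.)
Burden on buyers: €5; on sellers: €10. (They sum to €15.)

Buyers bear €5 per tank; sellers bear €10 per tank.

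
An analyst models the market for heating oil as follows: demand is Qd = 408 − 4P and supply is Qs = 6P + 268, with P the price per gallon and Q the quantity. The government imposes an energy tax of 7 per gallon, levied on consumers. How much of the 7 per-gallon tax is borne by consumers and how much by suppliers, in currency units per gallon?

Without the tax, 408 − 4P = 6P + 268 gives 10P = 140, so P* = 14 and Q* = 352.
With the tax collected from consumers, demand (in seller-price terms) shifts: Qd = 408 − 4(P + 7).
New equilibrium: consumers pay 18.2, suppliers receive 11.2, Q = 335.2. (Wedge: Pb − Ps = 7.)
Burden on consumers: 4.2; on suppliers: 2.8. (They sum to 7.)
The less price-elastic side of the market bears the larger share of a per-unit tax.

Consumers bear 4.2 per gallon; suppliers bear 2.8 per gallon.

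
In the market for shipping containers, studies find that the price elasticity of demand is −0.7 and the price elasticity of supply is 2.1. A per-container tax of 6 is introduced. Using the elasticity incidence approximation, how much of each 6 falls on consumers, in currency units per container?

Incidence ratio: consumers' share ≈ εs / (εs + |εd|) = 2.1 / (2.1 + 0.7) = 0.75.
So consumers bear ≈ 0.75 × 6 = 4.5; sellers bear 1.5.

Consumers bear ≈ 4.5 per container.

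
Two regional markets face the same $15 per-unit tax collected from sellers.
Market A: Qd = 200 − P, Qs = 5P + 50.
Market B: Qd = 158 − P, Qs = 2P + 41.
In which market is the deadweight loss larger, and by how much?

Market A: pre-tax P* = $25, Q* = 175; post-tax Q = 162.5; deadweight loss = $93.75.
Market B: pre-tax P* = $39, Q* = 119; post-tax Q = 109; deadweight loss = $75.
Difference: $93.75 vs $75 → market A is larger by $18.75.

Market A, by $18.75.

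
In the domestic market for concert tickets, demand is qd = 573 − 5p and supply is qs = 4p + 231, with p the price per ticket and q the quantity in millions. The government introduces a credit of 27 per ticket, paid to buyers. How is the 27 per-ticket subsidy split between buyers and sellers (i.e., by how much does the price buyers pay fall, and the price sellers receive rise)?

Before the subsidy: set 573 − 5p = 4p + 231 → p* = 38, q* = 383.
With a per-unit subsidy paid to buyers, each effectively pays p − 27, so demand becomes qd = 573 − 5(p − 27).
New equilibrium: buyers pay 26, sellers receive 53, q = 443. (Wedge: pb − ps = −27.)
Gain to buyers: 12; to sellers: 15. (They sum to 27.)

Buyers gain 12 per ticket; sellers gain 15 per ticket.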